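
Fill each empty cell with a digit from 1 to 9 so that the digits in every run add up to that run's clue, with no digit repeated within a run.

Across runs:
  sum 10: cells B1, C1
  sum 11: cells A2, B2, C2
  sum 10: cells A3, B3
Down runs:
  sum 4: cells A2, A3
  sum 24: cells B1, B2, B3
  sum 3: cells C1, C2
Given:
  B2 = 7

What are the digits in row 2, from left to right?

3, 7, 1

4 in 2 cells must be {1,3}; 24 in 3 cells must be {7,8,9}; 3 in 2 cells must be {1,2}.
Given what's placed, C2 must be 1 to fit the 11 across and 3 down.
C1 = 3 − 1 = 2 completes the 3 down.
A2 = 11 − 8 = 3 completes the 11 across.
A3 = 4 − 3 = 1 completes the 4 down.
B3 = 10 − 1 = 9 completes the 10 across.
B1 = 10 − 2 = 8 completes the 10 across.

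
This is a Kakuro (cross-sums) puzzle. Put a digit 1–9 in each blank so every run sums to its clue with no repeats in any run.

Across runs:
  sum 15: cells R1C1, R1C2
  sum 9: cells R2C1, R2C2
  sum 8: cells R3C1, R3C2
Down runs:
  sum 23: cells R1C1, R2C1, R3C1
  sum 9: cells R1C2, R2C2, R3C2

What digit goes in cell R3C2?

2

23 in 3 cells must be {6,8,9}.
The 15 across and the 9 down share only 6, so R1C2 = 6.
The 8 across and the 23 down share only 6, so R3C1 = 6.
R3C2 = 8 − 6 = 2 completes the 8 across.
R1C1 = 15 − 6 = 9 completes the 15 across.
R2C1 = 23 − 15 = 8 completes the 23 down.
R2C2 = 9 − 8 = 1 completes the 9 across.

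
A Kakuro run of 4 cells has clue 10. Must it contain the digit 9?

No

The only way to make 10 from 4 distinct digits is {1,2,3,4}, which does not contain 9.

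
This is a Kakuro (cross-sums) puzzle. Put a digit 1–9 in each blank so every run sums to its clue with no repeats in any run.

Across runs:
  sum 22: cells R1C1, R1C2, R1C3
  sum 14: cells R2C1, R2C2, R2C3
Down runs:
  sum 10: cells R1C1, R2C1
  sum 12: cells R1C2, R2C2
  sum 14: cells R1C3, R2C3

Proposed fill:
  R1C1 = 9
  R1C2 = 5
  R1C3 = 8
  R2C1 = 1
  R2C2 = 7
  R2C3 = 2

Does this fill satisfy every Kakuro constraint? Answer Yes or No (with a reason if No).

No — the down run R1C3–R2C3 sums to 10, not 14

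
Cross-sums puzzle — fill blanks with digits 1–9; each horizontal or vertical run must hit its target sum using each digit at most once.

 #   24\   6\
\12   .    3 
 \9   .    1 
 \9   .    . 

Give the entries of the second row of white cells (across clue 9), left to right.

8 1

24 in 3 cells must be {7,8,9}; 6 in 3 cells must be {1,2,3}.
R1C1 = 12 − 3 = 9 completes the 12 across.
R2C1 = 9 − 1 = 8 completes the 9 across.
R3C1 = 24 − 17 = 7 completes the 24 down.
R3C2 = 9 − 7 = 2 completes the 9 across.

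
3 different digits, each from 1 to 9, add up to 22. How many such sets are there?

3 distinct digits from 1–9 sum between 6 and 24.
Enumerating: {5,8,9}, {6,7,9}.

2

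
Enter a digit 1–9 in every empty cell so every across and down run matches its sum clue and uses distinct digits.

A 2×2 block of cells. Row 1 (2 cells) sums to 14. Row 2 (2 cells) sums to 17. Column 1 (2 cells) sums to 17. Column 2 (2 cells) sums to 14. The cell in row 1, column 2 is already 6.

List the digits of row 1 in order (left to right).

8, 6

17 in 2 cells must be {8,9}.
(1,1) = 14 − 6 = 8 completes the 14 across.
(2,1) = 17 − 8 = 9 completes the 17 down.
(2,2) = 17 − 9 = 8 completes the 17 across.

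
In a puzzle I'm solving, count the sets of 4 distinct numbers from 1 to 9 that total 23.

4 distinct digits from 1–9 sum between 10 and 30.

9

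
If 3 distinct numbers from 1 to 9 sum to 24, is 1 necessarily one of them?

No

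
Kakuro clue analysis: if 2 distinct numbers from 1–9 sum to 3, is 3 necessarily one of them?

No

The only way to make 3 from 2 distinct digits is {1,2}, which does not contain 3.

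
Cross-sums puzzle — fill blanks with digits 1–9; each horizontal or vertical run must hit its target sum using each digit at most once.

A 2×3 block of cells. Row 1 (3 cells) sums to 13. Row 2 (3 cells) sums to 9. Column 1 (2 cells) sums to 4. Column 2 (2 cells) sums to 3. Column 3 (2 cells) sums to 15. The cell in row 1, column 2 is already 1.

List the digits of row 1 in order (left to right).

4 in 2 cells must be {1,3}; 3 in 2 cells must be {1,2}.
(1,1) = 3: the only remaining digit allowed by both the 13 across and the 4 down.
(1,3) = 13 − 4 = 9 completes the 13 across.
(2,1) = 4 − 3 = 1 completes the 4 down.
(2,2) = 3 − 1 = 2 completes the 3 down.
(2,3) = 9 − 3 = 6 completes the 9 across.

3 1 9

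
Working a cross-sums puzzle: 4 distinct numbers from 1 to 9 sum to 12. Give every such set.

4 distinct digits from 1–9 sum between 10 and 30.

{1,2,3,6}; {1,2,4,5}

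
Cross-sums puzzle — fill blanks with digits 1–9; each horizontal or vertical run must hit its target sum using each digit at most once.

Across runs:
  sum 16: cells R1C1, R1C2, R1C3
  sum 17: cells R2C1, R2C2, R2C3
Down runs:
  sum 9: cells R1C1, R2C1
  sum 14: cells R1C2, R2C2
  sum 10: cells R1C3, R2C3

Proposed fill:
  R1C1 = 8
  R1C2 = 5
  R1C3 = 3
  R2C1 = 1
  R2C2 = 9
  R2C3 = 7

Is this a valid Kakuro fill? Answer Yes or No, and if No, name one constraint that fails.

Yes

Across: 8+5+3=16; 1+9+7=17. Down: 8+1=9; 5+9=14; 3+7=10. No digit repeats within any run.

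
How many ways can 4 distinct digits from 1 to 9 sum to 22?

11

4 distinct digits from 1–9 sum between 10 and 30.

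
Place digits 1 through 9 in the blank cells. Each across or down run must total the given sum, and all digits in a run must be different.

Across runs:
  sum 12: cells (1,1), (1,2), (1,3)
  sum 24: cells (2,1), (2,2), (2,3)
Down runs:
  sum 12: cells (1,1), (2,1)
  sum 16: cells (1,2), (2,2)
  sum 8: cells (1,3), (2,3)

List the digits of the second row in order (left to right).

24 in 3 cells must be {7,8,9}; 16 in 2 cells must be {7,9}.
The 24 across and the 8 down share only 7, so (2,3) = 7.
(1,3) = 8 − 7 = 1 completes the 8 down.
Given what's placed, (2,2) must be 9 to fit the 24 across and 16 down.
(1,2) = 16 − 9 = 7 completes the 16 down.
(2,1) = 24 − 16 = 8 completes the 24 across.
(1,1) = 12 − 8 = 4 completes the 12 across.

8, 9, 7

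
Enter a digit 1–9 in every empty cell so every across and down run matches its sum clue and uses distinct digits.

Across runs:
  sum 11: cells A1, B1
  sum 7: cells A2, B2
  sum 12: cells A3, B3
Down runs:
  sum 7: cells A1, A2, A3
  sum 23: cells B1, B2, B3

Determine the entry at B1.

9

7 in 3 cells must be {1,2,4}; 23 in 3 cells must be {6,8,9}.
The 7 across and the 23 down share only 6, so B2 = 6.
The 12 across and the 7 down share only 4, so A3 = 4.
B3 = 12 − 4 = 8 completes the 12 across.
A1 = 2: the only remaining digit allowed by both the 11 across and the 7 down.
B1 = 11 − 2 = 9 completes the 11 across.
A2 = 7 − 6 = 1 completes the 7 across.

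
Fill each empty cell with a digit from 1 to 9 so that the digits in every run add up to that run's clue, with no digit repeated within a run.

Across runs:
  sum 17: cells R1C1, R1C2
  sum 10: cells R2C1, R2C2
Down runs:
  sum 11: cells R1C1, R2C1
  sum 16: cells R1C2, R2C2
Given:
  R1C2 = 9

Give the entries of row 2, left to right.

3 7

17 in 2 cells must be {8,9}; 16 in 2 cells must be {7,9}.
R1C1 = 17 − 9 = 8 completes the 17 across.
R2C1 = 11 − 8 = 3 completes the 11 down.
R2C2 = 10 − 3 = 7 completes the 10 across.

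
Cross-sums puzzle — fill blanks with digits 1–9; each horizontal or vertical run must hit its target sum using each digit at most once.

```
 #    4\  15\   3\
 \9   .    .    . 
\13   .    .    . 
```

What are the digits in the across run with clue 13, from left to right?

4 in 2 cells must be {1,3}; 3 in 2 cells must be {1,2}.
The 9 across and the 15 down share only 6, so R1C2 = 6.
R2C2 = 15 − 6 = 9 completes the 15 down.
Given what's placed, R2C3 must be 1 to fit the 13 across and 3 down.
R1C1 = 1: the only remaining digit allowed by both the 9 across and the 4 down.
R1C3 = 9 − 7 = 2 completes the 9 across.
R2C1 = 13 − 10 = 3 completes the 13 across.

3, 9, 1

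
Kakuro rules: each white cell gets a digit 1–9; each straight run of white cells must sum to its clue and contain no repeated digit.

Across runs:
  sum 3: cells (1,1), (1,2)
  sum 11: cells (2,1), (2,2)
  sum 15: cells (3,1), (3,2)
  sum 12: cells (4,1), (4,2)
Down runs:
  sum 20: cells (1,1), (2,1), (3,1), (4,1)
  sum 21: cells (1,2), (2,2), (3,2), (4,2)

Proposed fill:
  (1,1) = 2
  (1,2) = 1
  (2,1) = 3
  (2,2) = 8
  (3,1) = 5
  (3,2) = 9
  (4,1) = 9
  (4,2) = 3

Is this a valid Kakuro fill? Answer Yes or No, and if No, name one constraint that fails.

No — the across run (3,1)–(3,2) sums to 14, not 15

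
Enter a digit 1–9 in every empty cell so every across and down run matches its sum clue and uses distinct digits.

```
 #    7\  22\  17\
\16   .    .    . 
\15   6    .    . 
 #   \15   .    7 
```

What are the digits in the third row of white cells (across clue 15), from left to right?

R1C1 = 7 − 6 = 1 completes the 7 down.
R3C2 = 15 − 7 = 8 completes the 15 across.
R1C2 = 9: the only remaining digit allowed by both the 16 across and the 22 down.
R1C3 = 16 − 10 = 6 completes the 16 across.
R2C2 = 22 − 17 = 5 completes the 22 down.
R2C3 = 15 − 11 = 4 completes the 15 across.

8, 7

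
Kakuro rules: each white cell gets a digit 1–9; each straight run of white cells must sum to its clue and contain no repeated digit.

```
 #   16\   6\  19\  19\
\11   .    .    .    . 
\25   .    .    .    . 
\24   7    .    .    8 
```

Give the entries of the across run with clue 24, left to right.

7, 3, 6, 8

11 in 4 cells must be {1,2,3,5}; 6 in 3 cells must be {1,2,3}.
R3C2 = 3: the only remaining digit allowed by both the 24 across and the 6 down.
R3C3 = 24 − 18 = 6 completes the 24 across.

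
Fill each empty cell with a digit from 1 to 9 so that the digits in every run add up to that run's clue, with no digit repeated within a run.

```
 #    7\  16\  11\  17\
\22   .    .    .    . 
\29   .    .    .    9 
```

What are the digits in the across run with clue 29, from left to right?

29 in 4 cells must be {5,7,8,9}; 16 in 2 cells must be {7,9}; 17 in 2 cells must be {8,9}.
R1C4 = 17 − 9 = 8 completes the 17 down.
R2C1 = 5: the only remaining digit allowed by both the 29 across and the 7 down.
Given what's placed, R2C2 must be 7 to fit the 29 across and 16 down.
R2C3 = 29 − 21 = 8 completes the 29 across.
R1C1 = 7 − 5 = 2 completes the 7 down.
R1C2 = 16 − 7 = 9 completes the 16 down.
R1C3 = 22 − 19 = 3 completes the 22 across.

5 7 8 9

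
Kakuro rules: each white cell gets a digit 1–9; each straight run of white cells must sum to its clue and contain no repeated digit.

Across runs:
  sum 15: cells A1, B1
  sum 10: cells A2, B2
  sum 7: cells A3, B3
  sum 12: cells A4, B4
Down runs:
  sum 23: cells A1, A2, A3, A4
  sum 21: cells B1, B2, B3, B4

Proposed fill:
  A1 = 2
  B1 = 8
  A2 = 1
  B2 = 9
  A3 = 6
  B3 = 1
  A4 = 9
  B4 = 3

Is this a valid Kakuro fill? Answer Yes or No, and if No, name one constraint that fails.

No — the across run A1–B1 sums to 10, not 15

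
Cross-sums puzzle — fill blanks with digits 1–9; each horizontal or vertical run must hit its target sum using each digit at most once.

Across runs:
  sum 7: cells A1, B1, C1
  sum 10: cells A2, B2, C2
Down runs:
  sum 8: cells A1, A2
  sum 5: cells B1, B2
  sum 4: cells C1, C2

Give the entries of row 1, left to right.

2 4 1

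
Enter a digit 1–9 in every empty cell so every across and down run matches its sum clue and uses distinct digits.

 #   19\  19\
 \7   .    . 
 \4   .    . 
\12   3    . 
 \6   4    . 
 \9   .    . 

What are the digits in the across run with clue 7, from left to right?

6 1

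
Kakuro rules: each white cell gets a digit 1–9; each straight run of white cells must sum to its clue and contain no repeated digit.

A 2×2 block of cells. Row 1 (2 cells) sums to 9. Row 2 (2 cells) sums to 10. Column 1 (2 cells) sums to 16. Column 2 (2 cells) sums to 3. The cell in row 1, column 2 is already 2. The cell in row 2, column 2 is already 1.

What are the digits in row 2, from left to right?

16 in 2 cells must be {7,9}; 3 in 2 cells must be {1,2}.
(1,1) = 9 − 2 = 7 completes the 9 across.
(2,1) = 10 − 1 = 9 completes the 10 across.

9, 1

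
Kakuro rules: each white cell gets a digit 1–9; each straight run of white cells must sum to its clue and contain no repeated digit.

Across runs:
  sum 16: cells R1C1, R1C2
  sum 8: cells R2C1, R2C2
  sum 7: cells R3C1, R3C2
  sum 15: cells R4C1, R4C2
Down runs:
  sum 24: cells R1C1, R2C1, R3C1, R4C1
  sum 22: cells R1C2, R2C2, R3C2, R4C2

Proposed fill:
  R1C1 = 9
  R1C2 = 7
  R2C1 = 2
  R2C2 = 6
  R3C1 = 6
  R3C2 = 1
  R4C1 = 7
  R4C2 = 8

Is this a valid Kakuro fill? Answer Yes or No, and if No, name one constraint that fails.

Across: 9+7=16; 2+6=8; 6+1=7; 7+8=15. Down: 9+2+6+7=24; 7+6+1+8=22. No digit repeats within any run.

Yes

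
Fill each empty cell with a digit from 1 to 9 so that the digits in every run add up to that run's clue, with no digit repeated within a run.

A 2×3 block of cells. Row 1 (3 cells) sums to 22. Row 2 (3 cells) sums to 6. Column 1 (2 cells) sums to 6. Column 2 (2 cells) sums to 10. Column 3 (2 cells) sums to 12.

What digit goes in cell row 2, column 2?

6 in 3 cells must be {1,2,3}.
The 22 across and the 6 down share only 5, so (1,1) = 5.
(2,1) = 6 − 5 = 1 completes the 6 down.
Given what's placed, (2,3) must be 3 to fit the 6 across and 12 down.
(1,3) = 12 − 3 = 9 completes the 12 down.
(2,2) = 6 − 4 = 2 completes the 6 across.
(1,2) = 22 − 14 = 8 completes the 22 across.

2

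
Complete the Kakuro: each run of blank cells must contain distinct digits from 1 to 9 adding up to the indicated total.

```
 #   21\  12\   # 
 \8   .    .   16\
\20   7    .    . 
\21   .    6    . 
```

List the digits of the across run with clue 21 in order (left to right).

8 6 7

16 in 2 cells must be {7,9}.
R2C3 = 9: the only remaining digit allowed by both the 20 across and the 16 down.
R3C1 = 8: the only remaining digit allowed by both the 21 across and the 21 down.
R3C3 = 21 − 14 = 7 completes the 21 across.
R1C1 = 21 − 15 = 6 completes the 21 down.
R1C2 = 8 − 6 = 2 completes the 8 across.
R2C2 = 20 − 16 = 4 completes the 20 across.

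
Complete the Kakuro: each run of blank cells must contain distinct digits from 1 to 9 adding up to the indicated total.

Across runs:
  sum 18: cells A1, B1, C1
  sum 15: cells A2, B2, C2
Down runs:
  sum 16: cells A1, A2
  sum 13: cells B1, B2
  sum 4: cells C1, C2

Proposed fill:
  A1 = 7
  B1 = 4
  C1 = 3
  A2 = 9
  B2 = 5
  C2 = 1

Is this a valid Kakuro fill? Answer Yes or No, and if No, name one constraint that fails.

No — the down run B1–B2 sums to 9, not 13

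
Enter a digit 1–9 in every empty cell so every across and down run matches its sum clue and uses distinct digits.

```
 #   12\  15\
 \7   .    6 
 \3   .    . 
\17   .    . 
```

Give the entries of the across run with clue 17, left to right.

9, 8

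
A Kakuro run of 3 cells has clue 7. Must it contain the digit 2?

The only way to make 7 from 3 distinct digits is {1,2,4}, which contains 2.

Yes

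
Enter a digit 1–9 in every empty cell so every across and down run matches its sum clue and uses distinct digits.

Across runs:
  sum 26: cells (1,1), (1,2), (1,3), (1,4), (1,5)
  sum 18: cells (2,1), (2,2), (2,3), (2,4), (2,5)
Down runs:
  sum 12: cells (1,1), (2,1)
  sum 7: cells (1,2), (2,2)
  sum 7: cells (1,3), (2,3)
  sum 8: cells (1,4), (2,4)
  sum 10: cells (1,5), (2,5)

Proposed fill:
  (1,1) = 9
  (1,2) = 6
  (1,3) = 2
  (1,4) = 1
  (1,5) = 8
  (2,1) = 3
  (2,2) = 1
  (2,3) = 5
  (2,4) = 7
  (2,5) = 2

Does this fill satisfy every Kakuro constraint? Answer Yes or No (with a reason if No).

Across: 9+6+2+1+8=26; 3+1+5+7+2=18. Down: 9+3=12; 6+1=7; 2+5=7; 1+7=8; 8+2=10. No digit repeats within any run.

Yes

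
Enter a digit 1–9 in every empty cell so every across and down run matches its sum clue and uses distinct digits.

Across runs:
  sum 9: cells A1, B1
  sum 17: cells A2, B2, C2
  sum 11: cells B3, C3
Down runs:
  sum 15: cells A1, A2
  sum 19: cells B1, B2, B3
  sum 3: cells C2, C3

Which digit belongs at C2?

1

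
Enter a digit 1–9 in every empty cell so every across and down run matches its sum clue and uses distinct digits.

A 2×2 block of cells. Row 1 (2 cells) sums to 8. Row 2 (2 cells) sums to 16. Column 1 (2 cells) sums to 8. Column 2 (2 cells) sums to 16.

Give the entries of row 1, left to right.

1, 7

16 in 2 cells must be {7,9}.
The 8 across and the 16 down share only 7, so (1,2) = 7.
The 16 across and the 8 down share only 7, so (2,1) = 7.
(2,2) = 16 − 7 = 9 completes the 16 across.
(1,1) = 8 − 7 = 1 completes the 8 across.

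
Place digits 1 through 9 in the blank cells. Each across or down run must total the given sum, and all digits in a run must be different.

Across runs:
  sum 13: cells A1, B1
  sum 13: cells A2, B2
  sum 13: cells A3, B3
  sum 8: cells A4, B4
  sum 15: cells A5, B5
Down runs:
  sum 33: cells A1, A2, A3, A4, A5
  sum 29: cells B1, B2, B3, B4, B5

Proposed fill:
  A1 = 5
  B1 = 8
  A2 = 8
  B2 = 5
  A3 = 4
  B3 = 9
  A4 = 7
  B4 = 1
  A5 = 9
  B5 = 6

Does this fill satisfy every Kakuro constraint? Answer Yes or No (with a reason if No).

Yes

Across: 5+8=13; 8+5=13; 4+9=13; 7+1=8; 9+6=15. Down: 5+8+4+7+9=33; 8+5+9+1+6=29. No digit repeats within any run.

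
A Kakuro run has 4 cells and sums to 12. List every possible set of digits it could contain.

{1,2,3,6}; {1,2,4,5}

4 distinct digits from 1–9 sum between 10 and 30.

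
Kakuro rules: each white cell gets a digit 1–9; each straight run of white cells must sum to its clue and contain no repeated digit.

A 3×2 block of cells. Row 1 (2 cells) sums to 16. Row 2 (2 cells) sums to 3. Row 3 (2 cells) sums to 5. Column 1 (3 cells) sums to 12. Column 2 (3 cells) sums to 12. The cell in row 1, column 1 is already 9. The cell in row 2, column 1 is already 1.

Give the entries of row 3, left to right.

16 in 2 cells must be {7,9}; 3 in 2 cells must be {1,2}.
(1,2) = 16 − 9 = 7 completes the 16 across.
(2,2) = 3 − 1 = 2 completes the 3 across.
(3,1) = 12 − 10 = 2 completes the 12 down.
(3,2) = 5 − 2 = 3 completes the 5 across.

2 3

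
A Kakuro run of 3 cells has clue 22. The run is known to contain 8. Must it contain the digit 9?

Yes

The only way to make 22 from 3 distinct digits under that restriction is {5,8,9}, which contains 9.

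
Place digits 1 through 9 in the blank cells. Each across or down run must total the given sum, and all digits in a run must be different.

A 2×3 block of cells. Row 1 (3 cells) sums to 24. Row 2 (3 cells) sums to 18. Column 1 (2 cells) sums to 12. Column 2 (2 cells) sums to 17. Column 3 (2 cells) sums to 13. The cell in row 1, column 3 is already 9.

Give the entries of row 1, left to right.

7, 8, 9

24 in 3 cells must be {7,8,9}; 17 in 2 cells must be {8,9}.
Given what's placed, (1,2) must be 8 to fit the 24 across and 17 down.
(2,2) = 17 − 8 = 9 completes the 17 down.
(2,3) = 13 − 9 = 4 completes the 13 down.
(1,1) = 24 − 17 = 7 completes the 24 across.
(2,1) = 18 − 13 = 5 completes the 18 across.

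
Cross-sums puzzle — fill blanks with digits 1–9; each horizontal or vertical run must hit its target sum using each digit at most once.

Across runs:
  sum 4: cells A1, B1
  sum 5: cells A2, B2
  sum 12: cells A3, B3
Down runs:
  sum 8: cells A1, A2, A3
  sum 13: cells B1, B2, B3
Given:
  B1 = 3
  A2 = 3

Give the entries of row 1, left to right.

1 3

4 in 2 cells must be {1,3}.
A1 = 4 − 3 = 1 completes the 4 across.
B2 = 5 − 3 = 2 completes the 5 across.
A3 = 8 − 4 = 4 completes the 8 down.
B3 = 12 − 4 = 8 completes the 12 across.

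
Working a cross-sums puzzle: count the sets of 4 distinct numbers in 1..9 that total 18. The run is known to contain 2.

6

4 distinct digits from 1–9 sum between 10 and 30.
Keeping only sets containing 2.
Enumerating: {1,2,6,9}, {1,2,7,8}, {2,3,4,9}, {2,3,5,8}, {2,3,6,7}, {2,4,5,7}.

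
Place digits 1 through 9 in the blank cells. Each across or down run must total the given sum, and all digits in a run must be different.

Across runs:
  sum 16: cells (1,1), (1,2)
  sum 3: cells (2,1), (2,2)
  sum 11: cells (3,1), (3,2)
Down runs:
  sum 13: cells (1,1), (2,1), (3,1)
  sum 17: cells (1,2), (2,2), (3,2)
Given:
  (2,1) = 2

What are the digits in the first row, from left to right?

7 9

16 in 2 cells must be {7,9}; 3 in 2 cells must be {1,2}.
(1,1) = 7: the only remaining digit allowed by both the 16 across and the 13 down.
(1,2) = 16 − 7 = 9 completes the 16 across.
(2,2) = 3 − 2 = 1 completes the 3 across.
(3,1) = 13 − 9 = 4 completes the 13 down.
(3,2) = 11 − 4 = 7 completes the 11 across.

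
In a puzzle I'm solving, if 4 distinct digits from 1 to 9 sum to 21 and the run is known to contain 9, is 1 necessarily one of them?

Counterexample: {2,3,7,9} sums to 21 under that restriction without using 1.

No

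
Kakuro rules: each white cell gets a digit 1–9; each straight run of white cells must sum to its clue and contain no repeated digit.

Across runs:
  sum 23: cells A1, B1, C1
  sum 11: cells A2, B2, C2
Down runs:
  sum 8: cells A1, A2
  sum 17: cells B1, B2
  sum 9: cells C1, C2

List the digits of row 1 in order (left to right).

23 in 3 cells must be {6,8,9}; 17 in 2 cells must be {8,9}.
The 23 across and the 8 down share only 6, so A1 = 6.
Given what's placed, C1 must be 8 to fit the 23 across and 9 down.
A2 = 8 − 6 = 2 completes the 8 down.
B2 = 8: the only remaining digit allowed by both the 11 across and the 17 down.
C2 = 11 − 10 = 1 completes the 11 across.
B1 = 23 − 14 = 9 completes the 23 across.

6 9 8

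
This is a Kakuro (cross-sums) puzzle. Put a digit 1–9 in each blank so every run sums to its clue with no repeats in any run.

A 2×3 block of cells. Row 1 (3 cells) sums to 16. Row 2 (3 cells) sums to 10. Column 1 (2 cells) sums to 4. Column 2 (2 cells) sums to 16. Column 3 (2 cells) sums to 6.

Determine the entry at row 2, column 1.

4 in 2 cells must be {1,3}; 16 in 2 cells must be {7,9}.
The 10 across and the 16 down share only 7, so (2,2) = 7.
(1,2) = 16 − 7 = 9 completes the 16 down.
Given what's placed, (2,1) must be 1 to fit the 10 across and 4 down.
(2,3) = 10 − 8 = 2 completes the 10 across.
(1,1) = 4 − 1 = 3 completes the 4 down.
(1,3) = 16 − 12 = 4 completes the 16 across.

1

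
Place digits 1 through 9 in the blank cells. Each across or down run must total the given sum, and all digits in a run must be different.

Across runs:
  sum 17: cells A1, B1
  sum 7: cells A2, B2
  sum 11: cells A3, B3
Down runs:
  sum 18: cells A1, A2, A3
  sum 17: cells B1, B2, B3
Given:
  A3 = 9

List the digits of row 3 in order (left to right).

17 in 2 cells must be {8,9}.
A1 = 8: the only remaining digit allowed by both the 17 across and the 18 down.
B1 = 17 − 8 = 9 completes the 17 across.
A2 = 18 − 17 = 1 completes the 18 down.
B2 = 7 − 1 = 6 completes the 7 across.
B3 = 11 − 9 = 2 completes the 11 across.

9 2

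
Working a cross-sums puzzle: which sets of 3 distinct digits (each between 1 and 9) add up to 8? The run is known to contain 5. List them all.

{1,2,5}

3 distinct digits from 1–9 sum between 6 and 24.
Keeping only sets containing 5.
Only one set works: {1,2,5}.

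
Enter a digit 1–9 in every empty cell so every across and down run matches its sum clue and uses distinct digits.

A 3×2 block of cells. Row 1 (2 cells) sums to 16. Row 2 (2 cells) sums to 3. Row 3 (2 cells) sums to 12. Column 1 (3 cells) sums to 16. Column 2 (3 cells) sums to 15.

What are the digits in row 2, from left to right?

16 in 2 cells must be {7,9}; 3 in 2 cells must be {1,2}.
Nothing is forced directly, so branch on (1,1), whose candidates are 7 or 9. If (1,1) = 9: that forces (1,2) = 7, (2,2) = 2, after which (3,2) would have to be in {3,4,5,7,8,9} for the 12 across but in {6} for the 15 down — contradiction. So (1,1) = 7.
(1,2) = 16 − 7 = 9 completes the 16 across.
Given what's placed, (2,1) must be 1 to fit the 3 across and 16 down.
(2,2) = 3 − 1 = 2 completes the 3 across.
(3,1) = 16 − 8 = 8 completes the 16 down.
(3,2) = 12 − 8 = 4 completes the 12 across.

1 2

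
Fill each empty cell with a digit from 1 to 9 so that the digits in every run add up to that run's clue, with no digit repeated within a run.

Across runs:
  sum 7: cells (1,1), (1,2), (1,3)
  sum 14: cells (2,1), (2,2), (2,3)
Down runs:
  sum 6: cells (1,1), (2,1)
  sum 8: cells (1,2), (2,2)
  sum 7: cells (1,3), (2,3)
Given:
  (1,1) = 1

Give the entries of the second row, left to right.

5 6 3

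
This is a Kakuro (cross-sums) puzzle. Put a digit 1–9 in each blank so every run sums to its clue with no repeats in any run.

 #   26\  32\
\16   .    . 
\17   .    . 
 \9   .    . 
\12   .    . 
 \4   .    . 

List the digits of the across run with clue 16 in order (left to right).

16 in 2 cells must be {7,9}; 17 in 2 cells must be {8,9}; 4 in 2 cells must be {1,3}.
Only 3 fits R5C2 under both its across sum 4 and down sum 32.
R5C1 = 4 − 3 = 1 completes the 4 across.
Nothing is forced directly, so branch on R3C2, whose candidates are 5 or 7 or 8. If R3C2 = 7: that forces R1C2 = 9, R2C2 = 8, R3C1 = 2, R4C2 = 5, after which R1C1 would have to be in {7} for the 16 across but in {6,8,9} for the 26 down — contradiction. If R3C2 = 8: that forces R2C2 = 9, after which R3C1 would have to be in {1} for the 9 across but in {2,3,4,5,6,7,8,9} for the 26 down — contradiction. So R3C2 = 5.
R3C1 = 9 − 5 = 4 completes the 9 across.
No cell is forced outright now. R1C1 can only be 7 or 9 (the digits allowed by both its 16 across and its 26 down). If R1C1 = 9: that forces R1C2 = 7, after which R2C1 would have to be in {8,9} for the 17 across but in {5,7} for the 26 down — contradiction. So R1C1 = 7.
R1C2 = 16 − 7 = 9 completes the 16 across.

7 9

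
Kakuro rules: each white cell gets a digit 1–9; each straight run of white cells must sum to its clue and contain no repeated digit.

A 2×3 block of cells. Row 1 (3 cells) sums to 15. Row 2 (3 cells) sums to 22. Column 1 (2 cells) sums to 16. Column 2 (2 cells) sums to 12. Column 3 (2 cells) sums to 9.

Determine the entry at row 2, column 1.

9

16 in 2 cells must be {7,9}.
Nothing is forced directly, so branch on (1,1), whose candidates are 7 or 9. If (1,1) = 9: that forces (2,1) = 7, (2,2) = 9, (2,3) = 6, after which (1,2) would have to be in {1,2,4,5} for the 15 across but in {3} for the 12 down — contradiction. So (1,1) = 7.
(2,1) = 16 − 7 = 9 completes the 16 down.
Nothing is forced directly, so branch on (1,2), whose candidates are 3 or 5. If (1,2) = 3: that forces (1,3) = 5, after which (2,2) would have to be in {5,6,7,8} for the 22 across but in {9} for the 12 down — contradiction. So (1,2) = 5.
(1,3) = 15 − 12 = 3 completes the 15 across.
(2,2) = 12 − 5 = 7 completes the 12 down.
(2,3) = 22 − 16 = 6 completes the 22 across.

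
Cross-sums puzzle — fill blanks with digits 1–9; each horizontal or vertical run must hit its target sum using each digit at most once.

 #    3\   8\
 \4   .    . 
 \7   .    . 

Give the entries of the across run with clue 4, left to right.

1 3

4 in 2 cells must be {1,3}; 3 in 2 cells must be {1,2}.
The 4 across and the 3 down share only 1, so R1C1 = 1.
R1C2 = 4 − 1 = 3 completes the 4 across.
R2C1 = 3 − 1 = 2 completes the 3 down.
R2C2 = 7 − 2 = 5 completes the 7 across.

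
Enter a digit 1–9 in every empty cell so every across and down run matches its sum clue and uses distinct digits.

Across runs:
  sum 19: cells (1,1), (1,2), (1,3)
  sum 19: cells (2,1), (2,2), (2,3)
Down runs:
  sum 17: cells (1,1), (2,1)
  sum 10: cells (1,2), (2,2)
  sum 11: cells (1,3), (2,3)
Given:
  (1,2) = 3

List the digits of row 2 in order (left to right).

17 in 2 cells must be {8,9}.
(1,1) = 9: the only remaining digit allowed by both the 19 across and the 17 down.
(1,3) = 19 − 12 = 7 completes the 19 across.
(2,1) = 17 − 9 = 8 completes the 17 down.
(2,2) = 10 − 3 = 7 completes the 10 down.
(2,3) = 19 − 15 = 4 completes the 19 across.

8, 7, 4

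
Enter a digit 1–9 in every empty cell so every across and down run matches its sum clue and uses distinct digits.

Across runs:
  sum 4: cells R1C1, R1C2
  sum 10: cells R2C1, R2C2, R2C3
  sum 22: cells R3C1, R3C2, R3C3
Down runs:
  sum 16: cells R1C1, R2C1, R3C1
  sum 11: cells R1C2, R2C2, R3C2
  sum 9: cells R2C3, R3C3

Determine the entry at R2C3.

3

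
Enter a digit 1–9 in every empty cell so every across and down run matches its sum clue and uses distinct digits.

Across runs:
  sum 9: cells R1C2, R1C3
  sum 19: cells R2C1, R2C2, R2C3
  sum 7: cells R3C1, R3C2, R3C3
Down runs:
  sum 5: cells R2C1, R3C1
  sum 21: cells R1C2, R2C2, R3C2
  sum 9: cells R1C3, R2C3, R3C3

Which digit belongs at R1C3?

7 in 3 cells must be {1,2,4}.
Only 4 fits R3C2 under both its across sum 7 and down sum 21.
Given what's placed, R1C2 must be 8 to fit the 9 across and 21 down.
R1C3 = 9 − 8 = 1 completes the 9 across.

1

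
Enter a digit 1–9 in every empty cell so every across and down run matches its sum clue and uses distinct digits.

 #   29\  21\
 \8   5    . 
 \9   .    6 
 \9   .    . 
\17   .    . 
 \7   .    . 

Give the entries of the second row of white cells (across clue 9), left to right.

17 in 2 cells must be {8,9}.
R1C2 = 8 − 5 = 3 completes the 8 across.
R2C1 = 9 − 6 = 3 completes the 9 across.

3, 6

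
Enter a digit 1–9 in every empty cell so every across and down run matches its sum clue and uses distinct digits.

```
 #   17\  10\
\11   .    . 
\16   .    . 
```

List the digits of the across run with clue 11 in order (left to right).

8 3

16 in 2 cells must be {7,9}; 17 in 2 cells must be {8,9}.
The 16 across and the 17 down share only 9, so R2C1 = 9.
R2C2 = 16 − 9 = 7 completes the 16 across.
R1C1 = 17 − 9 = 8 completes the 17 down.
R1C2 = 11 − 8 = 3 completes the 11 across.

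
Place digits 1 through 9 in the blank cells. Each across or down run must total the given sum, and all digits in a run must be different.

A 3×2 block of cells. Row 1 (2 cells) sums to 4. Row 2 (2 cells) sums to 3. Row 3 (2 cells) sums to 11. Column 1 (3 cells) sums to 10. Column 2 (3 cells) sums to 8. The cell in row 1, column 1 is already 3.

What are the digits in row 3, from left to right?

4 in 2 cells must be {1,3}; 3 in 2 cells must be {1,2}.
(1,2) = 4 − 3 = 1 completes the 4 across.
(2,2) = 2: the only remaining digit allowed by both the 3 across and the 8 down.
(3,2) = 8 − 3 = 5 completes the 8 down.
(2,1) = 3 − 2 = 1 completes the 3 across.
(3,1) = 11 − 5 = 6 completes the 11 across.

6 5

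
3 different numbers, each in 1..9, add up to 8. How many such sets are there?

2

3 distinct digits from 1–9 sum between 6 and 24.
Enumerating: {1,2,5}, {1,3,4}.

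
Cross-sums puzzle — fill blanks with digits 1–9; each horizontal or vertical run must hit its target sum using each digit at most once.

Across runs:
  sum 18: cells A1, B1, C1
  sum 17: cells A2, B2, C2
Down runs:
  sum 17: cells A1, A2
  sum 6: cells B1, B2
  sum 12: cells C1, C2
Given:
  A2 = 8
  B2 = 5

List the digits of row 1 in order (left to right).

9 1 8

17 in 2 cells must be {8,9}.
A1 = 17 − 8 = 9 completes the 17 down.
B1 = 6 − 5 = 1 completes the 6 down.
C1 = 18 − 10 = 8 completes the 18 across.
C2 = 17 − 13 = 4 completes the 17 across.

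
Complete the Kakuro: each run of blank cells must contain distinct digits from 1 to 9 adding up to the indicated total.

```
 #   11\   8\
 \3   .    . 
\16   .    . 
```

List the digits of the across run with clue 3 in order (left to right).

3 in 2 cells must be {1,2}; 16 in 2 cells must be {7,9}.
The 3 across and the 11 down share only 2, so R1C1 = 2.
R1C2 = 3 − 2 = 1 completes the 3 across.
R2C1 = 11 − 2 = 9 completes the 11 down.
R2C2 = 16 − 9 = 7 completes the 16 across.

2, 1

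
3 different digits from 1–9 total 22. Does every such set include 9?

Yes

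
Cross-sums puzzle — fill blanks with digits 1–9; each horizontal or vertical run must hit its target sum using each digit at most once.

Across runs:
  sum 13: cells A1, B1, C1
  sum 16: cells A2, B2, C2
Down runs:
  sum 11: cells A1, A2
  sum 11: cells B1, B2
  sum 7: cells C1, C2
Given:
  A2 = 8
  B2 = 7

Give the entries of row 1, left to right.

A1 = 11 − 8 = 3 completes the 11 down.
B1 = 11 − 7 = 4 completes the 11 down.
C1 = 13 − 7 = 6 completes the 13 across.
C2 = 16 − 15 = 1 completes the 16 across.

3 4 6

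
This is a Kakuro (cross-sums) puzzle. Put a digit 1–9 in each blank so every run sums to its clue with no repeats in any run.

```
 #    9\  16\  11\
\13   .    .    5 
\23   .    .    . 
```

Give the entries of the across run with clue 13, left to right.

1, 7, 5

23 in 3 cells must be {6,8,9}; 16 in 2 cells must be {7,9}.
Given what's placed, R1C2 must be 7 to fit the 13 across and 16 down.
R2C2 = 16 − 7 = 9 completes the 16 down.
R2C3 = 11 − 5 = 6 completes the 11 down.
R1C1 = 13 − 12 = 1 completes the 13 across.
R2C1 = 23 − 15 = 8 completes the 23 across.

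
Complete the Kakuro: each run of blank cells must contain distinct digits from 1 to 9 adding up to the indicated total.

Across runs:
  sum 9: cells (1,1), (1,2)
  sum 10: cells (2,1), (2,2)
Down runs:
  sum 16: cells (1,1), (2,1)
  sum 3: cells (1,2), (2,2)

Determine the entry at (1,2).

16 in 2 cells must be {7,9}; 3 in 2 cells must be {1,2}.
The 9 across and the 16 down share only 7, so (1,1) = 7.
(1,2) = 9 − 7 = 2 completes the 9 across.
(2,1) = 16 − 7 = 9 completes the 16 down.
(2,2) = 10 − 9 = 1 completes the 10 across.

2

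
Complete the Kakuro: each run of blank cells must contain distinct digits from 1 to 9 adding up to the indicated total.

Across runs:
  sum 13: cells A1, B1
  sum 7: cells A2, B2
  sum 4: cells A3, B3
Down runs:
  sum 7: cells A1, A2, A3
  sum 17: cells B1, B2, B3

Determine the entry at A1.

4 in 2 cells must be {1,3}; 7 in 3 cells must be {1,2,4}.
The 13 across and the 7 down share only 4, so A1 = 4.
B1 = 13 − 4 = 9 completes the 13 across.
Given what's placed, A3 must be 1 to fit the 4 across and 7 down.
B3 = 4 − 1 = 3 completes the 4 across.
A2 = 7 − 5 = 2 completes the 7 down.
B2 = 7 − 2 = 5 completes the 7 across.

4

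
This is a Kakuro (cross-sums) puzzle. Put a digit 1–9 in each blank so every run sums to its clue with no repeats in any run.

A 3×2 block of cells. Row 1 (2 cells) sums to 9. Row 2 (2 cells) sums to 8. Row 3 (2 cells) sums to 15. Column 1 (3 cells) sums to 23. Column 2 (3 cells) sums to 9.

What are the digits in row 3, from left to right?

23 in 3 cells must be {6,8,9}.
The 8 across and the 23 down share only 6, so (2,1) = 6.
(2,2) = 8 − 6 = 2 completes the 8 across.
Given what's placed, (3,2) must be 6 to fit the 15 across and 9 down.
(1,1) = 8: the only remaining digit allowed by both the 9 across and the 23 down.
(1,2) = 9 − 8 = 1 completes the 9 across.
(3,1) = 15 − 6 = 9 completes the 15 across.

9, 6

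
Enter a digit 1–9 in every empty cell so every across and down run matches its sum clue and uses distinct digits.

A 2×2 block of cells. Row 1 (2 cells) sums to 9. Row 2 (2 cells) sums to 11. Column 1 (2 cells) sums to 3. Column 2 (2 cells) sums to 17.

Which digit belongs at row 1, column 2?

3 in 2 cells must be {1,2}; 17 in 2 cells must be {8,9}.
The 9 across and the 17 down share only 8, so (1,2) = 8.
The 11 across and the 3 down share only 2, so (2,1) = 2.
(2,2) = 11 − 2 = 9 completes the 11 across.
(1,1) = 9 − 8 = 1 completes the 9 across.

8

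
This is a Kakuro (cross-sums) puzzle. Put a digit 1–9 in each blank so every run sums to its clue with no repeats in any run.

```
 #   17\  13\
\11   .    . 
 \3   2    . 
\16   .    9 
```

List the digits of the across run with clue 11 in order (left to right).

8, 3

3 in 2 cells must be {1,2}; 16 in 2 cells must be {7,9}.
R1C2 = 3: the only remaining digit allowed by both the 11 across and the 13 down.
R2C2 = 3 − 2 = 1 completes the 3 across.
R3C1 = 16 − 9 = 7 completes the 16 across.
R1C1 = 11 − 3 = 8 completes the 11 across.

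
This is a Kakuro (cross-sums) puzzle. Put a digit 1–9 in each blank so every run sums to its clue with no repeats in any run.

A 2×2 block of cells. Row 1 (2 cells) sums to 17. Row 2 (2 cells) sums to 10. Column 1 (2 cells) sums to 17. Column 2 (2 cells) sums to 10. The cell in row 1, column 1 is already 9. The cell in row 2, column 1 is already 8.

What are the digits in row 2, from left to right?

8, 2

17 in 2 cells must be {8,9}.
(1,2) = 17 − 9 = 8 completes the 17 across.
(2,2) = 10 − 8 = 2 completes the 10 across.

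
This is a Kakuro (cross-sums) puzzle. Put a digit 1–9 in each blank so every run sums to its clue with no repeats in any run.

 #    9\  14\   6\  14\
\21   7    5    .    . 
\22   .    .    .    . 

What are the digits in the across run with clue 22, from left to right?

R1C3 = 1: the only remaining digit allowed by both the 21 across and the 6 down.
R1C4 = 21 − 13 = 8 completes the 21 across.
R2C1 = 9 − 7 = 2 completes the 9 down.
R2C2 = 14 − 5 = 9 completes the 14 down.
R2C3 = 6 − 1 = 5 completes the 6 down.
R2C4 = 22 − 16 = 6 completes the 22 across.

2 9 5 6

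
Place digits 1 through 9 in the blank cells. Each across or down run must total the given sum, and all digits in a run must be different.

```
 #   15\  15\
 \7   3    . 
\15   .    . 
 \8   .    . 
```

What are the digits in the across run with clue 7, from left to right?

3 4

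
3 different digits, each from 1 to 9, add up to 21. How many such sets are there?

3

3 distinct digits from 1–9 sum between 6 and 24.
Enumerating: {4,8,9}, {5,7,9}, {6,7,8}.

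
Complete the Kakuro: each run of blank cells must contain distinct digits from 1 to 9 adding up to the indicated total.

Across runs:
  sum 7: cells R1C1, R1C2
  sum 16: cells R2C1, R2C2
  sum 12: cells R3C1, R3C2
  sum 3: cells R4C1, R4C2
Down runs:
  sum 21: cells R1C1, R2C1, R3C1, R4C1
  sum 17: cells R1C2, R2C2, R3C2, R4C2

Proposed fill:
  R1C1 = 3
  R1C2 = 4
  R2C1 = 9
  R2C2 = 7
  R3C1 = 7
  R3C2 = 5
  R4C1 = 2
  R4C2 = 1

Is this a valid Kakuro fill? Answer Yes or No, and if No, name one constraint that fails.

Across: 3+4=7; 9+7=16; 7+5=12; 2+1=3. Down: 3+9+7+2=21; 4+7+5+1=17. No digit repeats within any run.

Yes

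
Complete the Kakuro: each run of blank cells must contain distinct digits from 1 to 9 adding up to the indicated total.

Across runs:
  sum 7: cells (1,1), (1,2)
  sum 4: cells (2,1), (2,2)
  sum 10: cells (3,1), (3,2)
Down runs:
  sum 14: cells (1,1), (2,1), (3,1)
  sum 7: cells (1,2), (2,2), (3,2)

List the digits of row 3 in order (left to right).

4 in 2 cells must be {1,3}; 7 in 3 cells must be {1,2,4}.
The 4 across and the 7 down share only 1, so (2,2) = 1.
(2,1) = 4 − 1 = 3 completes the 4 across.
Nothing is forced directly, so branch on (1,2), whose candidates are 2 or 4. If (1,2) = 4: then (1,1) would have to be in {3} for the 7 across but in {2,4,5,6,7,9} for the 14 down — contradiction. So (1,2) = 2.
(1,1) = 7 − 2 = 5 completes the 7 across.
(3,1) = 14 − 8 = 6 completes the 14 down.
(3,2) = 10 − 6 = 4 completes the 10 across.

6 4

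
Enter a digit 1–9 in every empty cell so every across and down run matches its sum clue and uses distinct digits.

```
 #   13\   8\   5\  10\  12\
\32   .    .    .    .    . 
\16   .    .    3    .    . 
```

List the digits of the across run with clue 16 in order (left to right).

6 2 3 1 4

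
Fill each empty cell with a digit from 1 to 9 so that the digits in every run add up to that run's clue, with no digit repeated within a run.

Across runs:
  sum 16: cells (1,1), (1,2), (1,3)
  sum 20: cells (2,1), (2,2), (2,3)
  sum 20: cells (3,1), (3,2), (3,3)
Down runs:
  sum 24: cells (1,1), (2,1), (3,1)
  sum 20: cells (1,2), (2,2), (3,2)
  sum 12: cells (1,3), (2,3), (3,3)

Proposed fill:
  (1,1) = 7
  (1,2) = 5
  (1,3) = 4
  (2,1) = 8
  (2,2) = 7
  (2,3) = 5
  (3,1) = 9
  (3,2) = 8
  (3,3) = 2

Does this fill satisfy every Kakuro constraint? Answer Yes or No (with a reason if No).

No — the down run (1,3)–(3,3) sums to 11, not 12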